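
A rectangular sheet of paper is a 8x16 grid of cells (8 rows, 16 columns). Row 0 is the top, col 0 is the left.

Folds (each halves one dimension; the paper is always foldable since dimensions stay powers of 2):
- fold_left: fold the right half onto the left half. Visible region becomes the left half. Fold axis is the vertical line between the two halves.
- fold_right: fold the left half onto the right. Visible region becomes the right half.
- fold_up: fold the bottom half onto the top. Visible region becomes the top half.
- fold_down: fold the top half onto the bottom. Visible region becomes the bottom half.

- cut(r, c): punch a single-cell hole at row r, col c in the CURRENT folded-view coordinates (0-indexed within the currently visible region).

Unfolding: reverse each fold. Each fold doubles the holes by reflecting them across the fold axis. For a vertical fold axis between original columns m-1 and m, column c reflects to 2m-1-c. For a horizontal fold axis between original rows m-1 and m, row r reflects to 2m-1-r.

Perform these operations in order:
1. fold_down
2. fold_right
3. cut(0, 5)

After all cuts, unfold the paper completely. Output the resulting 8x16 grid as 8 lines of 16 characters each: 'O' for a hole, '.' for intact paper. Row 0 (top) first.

Op 1 fold_down: fold axis h@4; visible region now rows[4,8) x cols[0,16) = 4x16
Op 2 fold_right: fold axis v@8; visible region now rows[4,8) x cols[8,16) = 4x8
Op 3 cut(0, 5): punch at orig (4,13); cuts so far [(4, 13)]; region rows[4,8) x cols[8,16) = 4x8
Unfold 1 (reflect across v@8): 2 holes -> [(4, 2), (4, 13)]
Unfold 2 (reflect across h@4): 4 holes -> [(3, 2), (3, 13), (4, 2), (4, 13)]

Answer: ................
................
................
..O..........O..
..O..........O..
................
................
................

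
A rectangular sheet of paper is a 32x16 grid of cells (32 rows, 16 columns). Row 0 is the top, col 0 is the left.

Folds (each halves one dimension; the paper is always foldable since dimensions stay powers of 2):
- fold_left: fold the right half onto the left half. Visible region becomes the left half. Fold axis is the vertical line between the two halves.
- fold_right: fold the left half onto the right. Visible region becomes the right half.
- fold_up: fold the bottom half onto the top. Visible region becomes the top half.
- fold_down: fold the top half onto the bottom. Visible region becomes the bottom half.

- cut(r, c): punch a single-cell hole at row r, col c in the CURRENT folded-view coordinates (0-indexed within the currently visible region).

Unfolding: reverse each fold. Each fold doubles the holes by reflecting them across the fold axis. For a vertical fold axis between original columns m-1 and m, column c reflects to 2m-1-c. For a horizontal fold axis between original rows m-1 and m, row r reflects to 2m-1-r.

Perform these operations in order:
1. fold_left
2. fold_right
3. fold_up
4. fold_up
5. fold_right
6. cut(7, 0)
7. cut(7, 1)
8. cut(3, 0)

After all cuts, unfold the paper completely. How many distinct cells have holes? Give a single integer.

Answer: 96

Derivation:
Op 1 fold_left: fold axis v@8; visible region now rows[0,32) x cols[0,8) = 32x8
Op 2 fold_right: fold axis v@4; visible region now rows[0,32) x cols[4,8) = 32x4
Op 3 fold_up: fold axis h@16; visible region now rows[0,16) x cols[4,8) = 16x4
Op 4 fold_up: fold axis h@8; visible region now rows[0,8) x cols[4,8) = 8x4
Op 5 fold_right: fold axis v@6; visible region now rows[0,8) x cols[6,8) = 8x2
Op 6 cut(7, 0): punch at orig (7,6); cuts so far [(7, 6)]; region rows[0,8) x cols[6,8) = 8x2
Op 7 cut(7, 1): punch at orig (7,7); cuts so far [(7, 6), (7, 7)]; region rows[0,8) x cols[6,8) = 8x2
Op 8 cut(3, 0): punch at orig (3,6); cuts so far [(3, 6), (7, 6), (7, 7)]; region rows[0,8) x cols[6,8) = 8x2
Unfold 1 (reflect across v@6): 6 holes -> [(3, 5), (3, 6), (7, 4), (7, 5), (7, 6), (7, 7)]
Unfold 2 (reflect across h@8): 12 holes -> [(3, 5), (3, 6), (7, 4), (7, 5), (7, 6), (7, 7), (8, 4), (8, 5), (8, 6), (8, 7), (12, 5), (12, 6)]
Unfold 3 (reflect across h@16): 24 holes -> [(3, 5), (3, 6), (7, 4), (7, 5), (7, 6), (7, 7), (8, 4), (8, 5), (8, 6), (8, 7), (12, 5), (12, 6), (19, 5), (19, 6), (23, 4), (23, 5), (23, 6), (23, 7), (24, 4), (24, 5), (24, 6), (24, 7), (28, 5), (28, 6)]
Unfold 4 (reflect across v@4): 48 holes -> [(3, 1), (3, 2), (3, 5), (3, 6), (7, 0), (7, 1), (7, 2), (7, 3), (7, 4), (7, 5), (7, 6), (7, 7), (8, 0), (8, 1), (8, 2), (8, 3), (8, 4), (8, 5), (8, 6), (8, 7), (12, 1), (12, 2), (12, 5), (12, 6), (19, 1), (19, 2), (19, 5), (19, 6), (23, 0), (23, 1), (23, 2), (23, 3), (23, 4), (23, 5), (23, 6), (23, 7), (24, 0), (24, 1), (24, 2), (24, 3), (24, 4), (24, 5), (24, 6), (24, 7), (28, 1), (28, 2), (28, 5), (28, 6)]
Unfold 5 (reflect across v@8): 96 holes -> [(3, 1), (3, 2), (3, 5), (3, 6), (3, 9), (3, 10), (3, 13), (3, 14), (7, 0), (7, 1), (7, 2), (7, 3), (7, 4), (7, 5), (7, 6), (7, 7), (7, 8), (7, 9), (7, 10), (7, 11), (7, 12), (7, 13), (7, 14), (7, 15), (8, 0), (8, 1), (8, 2), (8, 3), (8, 4), (8, 5), (8, 6), (8, 7), (8, 8), (8, 9), (8, 10), (8, 11), (8, 12), (8, 13), (8, 14), (8, 15), (12, 1), (12, 2), (12, 5), (12, 6), (12, 9), (12, 10), (12, 13), (12, 14), (19, 1), (19, 2), (19, 5), (19, 6), (19, 9), (19, 10), (19, 13), (19, 14), (23, 0), (23, 1), (23, 2), (23, 3), (23, 4), (23, 5), (23, 6), (23, 7), (23, 8), (23, 9), (23, 10), (23, 11), (23, 12), (23, 13), (23, 14), (23, 15), (24, 0), (24, 1), (24, 2), (24, 3), (24, 4), (24, 5), (24, 6), (24, 7), (24, 8), (24, 9), (24, 10), (24, 11), (24, 12), (24, 13), (24, 14), (24, 15), (28, 1), (28, 2), (28, 5), (28, 6), (28, 9), (28, 10), (28, 13), (28, 14)]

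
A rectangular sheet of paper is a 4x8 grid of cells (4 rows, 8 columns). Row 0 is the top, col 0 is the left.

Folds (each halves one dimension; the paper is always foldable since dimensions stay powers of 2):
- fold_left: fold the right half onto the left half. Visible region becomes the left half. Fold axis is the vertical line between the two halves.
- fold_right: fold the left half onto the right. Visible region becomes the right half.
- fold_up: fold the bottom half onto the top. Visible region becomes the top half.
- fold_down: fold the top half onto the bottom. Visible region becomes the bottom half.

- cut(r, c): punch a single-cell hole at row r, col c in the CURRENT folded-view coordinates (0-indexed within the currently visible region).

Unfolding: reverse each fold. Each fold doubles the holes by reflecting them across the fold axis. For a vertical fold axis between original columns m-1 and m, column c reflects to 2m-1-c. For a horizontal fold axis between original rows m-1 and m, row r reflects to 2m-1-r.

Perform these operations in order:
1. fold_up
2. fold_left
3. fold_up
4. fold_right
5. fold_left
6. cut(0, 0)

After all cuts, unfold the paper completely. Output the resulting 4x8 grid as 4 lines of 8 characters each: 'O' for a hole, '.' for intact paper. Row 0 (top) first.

Op 1 fold_up: fold axis h@2; visible region now rows[0,2) x cols[0,8) = 2x8
Op 2 fold_left: fold axis v@4; visible region now rows[0,2) x cols[0,4) = 2x4
Op 3 fold_up: fold axis h@1; visible region now rows[0,1) x cols[0,4) = 1x4
Op 4 fold_right: fold axis v@2; visible region now rows[0,1) x cols[2,4) = 1x2
Op 5 fold_left: fold axis v@3; visible region now rows[0,1) x cols[2,3) = 1x1
Op 6 cut(0, 0): punch at orig (0,2); cuts so far [(0, 2)]; region rows[0,1) x cols[2,3) = 1x1
Unfold 1 (reflect across v@3): 2 holes -> [(0, 2), (0, 3)]
Unfold 2 (reflect across v@2): 4 holes -> [(0, 0), (0, 1), (0, 2), (0, 3)]
Unfold 3 (reflect across h@1): 8 holes -> [(0, 0), (0, 1), (0, 2), (0, 3), (1, 0), (1, 1), (1, 2), (1, 3)]
Unfold 4 (reflect across v@4): 16 holes -> [(0, 0), (0, 1), (0, 2), (0, 3), (0, 4), (0, 5), (0, 6), (0, 7), (1, 0), (1, 1), (1, 2), (1, 3), (1, 4), (1, 5), (1, 6), (1, 7)]
Unfold 5 (reflect across h@2): 32 holes -> [(0, 0), (0, 1), (0, 2), (0, 3), (0, 4), (0, 5), (0, 6), (0, 7), (1, 0), (1, 1), (1, 2), (1, 3), (1, 4), (1, 5), (1, 6), (1, 7), (2, 0), (2, 1), (2, 2), (2, 3), (2, 4), (2, 5), (2, 6), (2, 7), (3, 0), (3, 1), (3, 2), (3, 3), (3, 4), (3, 5), (3, 6), (3, 7)]

Answer: OOOOOOOO
OOOOOOOO
OOOOOOOO
OOOOOOOO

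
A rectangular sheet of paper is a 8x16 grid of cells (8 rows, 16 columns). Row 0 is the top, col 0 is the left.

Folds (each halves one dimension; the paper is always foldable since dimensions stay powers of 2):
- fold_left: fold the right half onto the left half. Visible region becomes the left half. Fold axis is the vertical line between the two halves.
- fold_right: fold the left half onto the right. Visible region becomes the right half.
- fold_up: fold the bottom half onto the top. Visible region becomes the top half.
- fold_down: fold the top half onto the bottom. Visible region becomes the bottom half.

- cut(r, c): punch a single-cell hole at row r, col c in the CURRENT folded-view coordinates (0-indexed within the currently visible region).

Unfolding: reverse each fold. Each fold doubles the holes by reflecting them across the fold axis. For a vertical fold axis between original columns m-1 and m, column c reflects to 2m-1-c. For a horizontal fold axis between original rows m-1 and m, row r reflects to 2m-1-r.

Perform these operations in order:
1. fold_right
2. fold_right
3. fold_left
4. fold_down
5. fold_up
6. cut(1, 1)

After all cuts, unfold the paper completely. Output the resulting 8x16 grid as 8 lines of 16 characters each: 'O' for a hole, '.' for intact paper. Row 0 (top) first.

Op 1 fold_right: fold axis v@8; visible region now rows[0,8) x cols[8,16) = 8x8
Op 2 fold_right: fold axis v@12; visible region now rows[0,8) x cols[12,16) = 8x4
Op 3 fold_left: fold axis v@14; visible region now rows[0,8) x cols[12,14) = 8x2
Op 4 fold_down: fold axis h@4; visible region now rows[4,8) x cols[12,14) = 4x2
Op 5 fold_up: fold axis h@6; visible region now rows[4,6) x cols[12,14) = 2x2
Op 6 cut(1, 1): punch at orig (5,13); cuts so far [(5, 13)]; region rows[4,6) x cols[12,14) = 2x2
Unfold 1 (reflect across h@6): 2 holes -> [(5, 13), (6, 13)]
Unfold 2 (reflect across h@4): 4 holes -> [(1, 13), (2, 13), (5, 13), (6, 13)]
Unfold 3 (reflect across v@14): 8 holes -> [(1, 13), (1, 14), (2, 13), (2, 14), (5, 13), (5, 14), (6, 13), (6, 14)]
Unfold 4 (reflect across v@12): 16 holes -> [(1, 9), (1, 10), (1, 13), (1, 14), (2, 9), (2, 10), (2, 13), (2, 14), (5, 9), (5, 10), (5, 13), (5, 14), (6, 9), (6, 10), (6, 13), (6, 14)]
Unfold 5 (reflect across v@8): 32 holes -> [(1, 1), (1, 2), (1, 5), (1, 6), (1, 9), (1, 10), (1, 13), (1, 14), (2, 1), (2, 2), (2, 5), (2, 6), (2, 9), (2, 10), (2, 13), (2, 14), (5, 1), (5, 2), (5, 5), (5, 6), (5, 9), (5, 10), (5, 13), (5, 14), (6, 1), (6, 2), (6, 5), (6, 6), (6, 9), (6, 10), (6, 13), (6, 14)]

Answer: ................
.OO..OO..OO..OO.
.OO..OO..OO..OO.
................
................
.OO..OO..OO..OO.
.OO..OO..OO..OO.
................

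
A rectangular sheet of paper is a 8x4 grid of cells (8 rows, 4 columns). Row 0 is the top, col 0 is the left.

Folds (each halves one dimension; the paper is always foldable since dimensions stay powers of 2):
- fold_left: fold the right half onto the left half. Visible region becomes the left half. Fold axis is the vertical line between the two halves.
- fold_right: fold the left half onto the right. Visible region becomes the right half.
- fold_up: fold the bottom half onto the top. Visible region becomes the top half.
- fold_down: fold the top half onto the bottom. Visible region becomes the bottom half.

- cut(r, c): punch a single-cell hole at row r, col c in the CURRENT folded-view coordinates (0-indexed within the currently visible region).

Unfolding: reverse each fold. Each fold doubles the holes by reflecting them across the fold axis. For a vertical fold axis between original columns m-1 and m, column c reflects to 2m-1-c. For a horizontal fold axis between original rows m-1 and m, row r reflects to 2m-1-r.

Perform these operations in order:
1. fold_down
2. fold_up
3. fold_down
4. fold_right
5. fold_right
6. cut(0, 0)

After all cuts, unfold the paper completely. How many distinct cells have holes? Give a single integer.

Op 1 fold_down: fold axis h@4; visible region now rows[4,8) x cols[0,4) = 4x4
Op 2 fold_up: fold axis h@6; visible region now rows[4,6) x cols[0,4) = 2x4
Op 3 fold_down: fold axis h@5; visible region now rows[5,6) x cols[0,4) = 1x4
Op 4 fold_right: fold axis v@2; visible region now rows[5,6) x cols[2,4) = 1x2
Op 5 fold_right: fold axis v@3; visible region now rows[5,6) x cols[3,4) = 1x1
Op 6 cut(0, 0): punch at orig (5,3); cuts so far [(5, 3)]; region rows[5,6) x cols[3,4) = 1x1
Unfold 1 (reflect across v@3): 2 holes -> [(5, 2), (5, 3)]
Unfold 2 (reflect across v@2): 4 holes -> [(5, 0), (5, 1), (5, 2), (5, 3)]
Unfold 3 (reflect across h@5): 8 holes -> [(4, 0), (4, 1), (4, 2), (4, 3), (5, 0), (5, 1), (5, 2), (5, 3)]
Unfold 4 (reflect across h@6): 16 holes -> [(4, 0), (4, 1), (4, 2), (4, 3), (5, 0), (5, 1), (5, 2), (5, 3), (6, 0), (6, 1), (6, 2), (6, 3), (7, 0), (7, 1), (7, 2), (7, 3)]
Unfold 5 (reflect across h@4): 32 holes -> [(0, 0), (0, 1), (0, 2), (0, 3), (1, 0), (1, 1), (1, 2), (1, 3), (2, 0), (2, 1), (2, 2), (2, 3), (3, 0), (3, 1), (3, 2), (3, 3), (4, 0), (4, 1), (4, 2), (4, 3), (5, 0), (5, 1), (5, 2), (5, 3), (6, 0), (6, 1), (6, 2), (6, 3), (7, 0), (7, 1), (7, 2), (7, 3)]

Answer: 32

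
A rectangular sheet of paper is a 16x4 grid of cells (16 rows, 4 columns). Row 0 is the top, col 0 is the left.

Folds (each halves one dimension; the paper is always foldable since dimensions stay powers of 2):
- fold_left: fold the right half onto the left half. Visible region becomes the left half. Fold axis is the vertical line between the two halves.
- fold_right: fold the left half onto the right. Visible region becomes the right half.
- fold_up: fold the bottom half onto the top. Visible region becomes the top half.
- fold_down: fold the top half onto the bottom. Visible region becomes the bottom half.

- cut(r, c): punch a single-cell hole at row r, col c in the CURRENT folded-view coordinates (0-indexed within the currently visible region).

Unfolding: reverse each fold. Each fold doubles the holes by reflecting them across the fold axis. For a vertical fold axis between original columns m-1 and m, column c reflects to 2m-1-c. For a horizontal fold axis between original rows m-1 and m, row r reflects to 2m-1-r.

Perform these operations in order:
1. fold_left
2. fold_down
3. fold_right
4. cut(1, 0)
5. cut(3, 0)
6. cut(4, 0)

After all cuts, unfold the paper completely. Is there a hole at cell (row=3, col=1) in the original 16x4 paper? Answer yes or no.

Op 1 fold_left: fold axis v@2; visible region now rows[0,16) x cols[0,2) = 16x2
Op 2 fold_down: fold axis h@8; visible region now rows[8,16) x cols[0,2) = 8x2
Op 3 fold_right: fold axis v@1; visible region now rows[8,16) x cols[1,2) = 8x1
Op 4 cut(1, 0): punch at orig (9,1); cuts so far [(9, 1)]; region rows[8,16) x cols[1,2) = 8x1
Op 5 cut(3, 0): punch at orig (11,1); cuts so far [(9, 1), (11, 1)]; region rows[8,16) x cols[1,2) = 8x1
Op 6 cut(4, 0): punch at orig (12,1); cuts so far [(9, 1), (11, 1), (12, 1)]; region rows[8,16) x cols[1,2) = 8x1
Unfold 1 (reflect across v@1): 6 holes -> [(9, 0), (9, 1), (11, 0), (11, 1), (12, 0), (12, 1)]
Unfold 2 (reflect across h@8): 12 holes -> [(3, 0), (3, 1), (4, 0), (4, 1), (6, 0), (6, 1), (9, 0), (9, 1), (11, 0), (11, 1), (12, 0), (12, 1)]
Unfold 3 (reflect across v@2): 24 holes -> [(3, 0), (3, 1), (3, 2), (3, 3), (4, 0), (4, 1), (4, 2), (4, 3), (6, 0), (6, 1), (6, 2), (6, 3), (9, 0), (9, 1), (9, 2), (9, 3), (11, 0), (11, 1), (11, 2), (11, 3), (12, 0), (12, 1), (12, 2), (12, 3)]
Holes: [(3, 0), (3, 1), (3, 2), (3, 3), (4, 0), (4, 1), (4, 2), (4, 3), (6, 0), (6, 1), (6, 2), (6, 3), (9, 0), (9, 1), (9, 2), (9, 3), (11, 0), (11, 1), (11, 2), (11, 3), (12, 0), (12, 1), (12, 2), (12, 3)]

Answer: yes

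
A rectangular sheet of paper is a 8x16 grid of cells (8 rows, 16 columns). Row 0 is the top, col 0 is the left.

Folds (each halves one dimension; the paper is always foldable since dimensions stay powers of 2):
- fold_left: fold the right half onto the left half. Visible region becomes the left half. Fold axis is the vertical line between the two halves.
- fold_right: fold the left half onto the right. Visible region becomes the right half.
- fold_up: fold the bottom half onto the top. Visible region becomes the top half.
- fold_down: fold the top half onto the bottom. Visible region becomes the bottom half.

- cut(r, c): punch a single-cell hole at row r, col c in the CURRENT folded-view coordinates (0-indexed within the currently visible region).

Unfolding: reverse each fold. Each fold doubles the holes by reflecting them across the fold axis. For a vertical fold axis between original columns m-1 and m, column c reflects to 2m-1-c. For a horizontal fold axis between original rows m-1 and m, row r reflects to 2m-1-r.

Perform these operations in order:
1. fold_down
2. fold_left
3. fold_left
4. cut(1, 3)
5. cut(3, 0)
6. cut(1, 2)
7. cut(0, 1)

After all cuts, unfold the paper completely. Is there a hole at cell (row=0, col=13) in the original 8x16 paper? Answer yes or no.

Op 1 fold_down: fold axis h@4; visible region now rows[4,8) x cols[0,16) = 4x16
Op 2 fold_left: fold axis v@8; visible region now rows[4,8) x cols[0,8) = 4x8
Op 3 fold_left: fold axis v@4; visible region now rows[4,8) x cols[0,4) = 4x4
Op 4 cut(1, 3): punch at orig (5,3); cuts so far [(5, 3)]; region rows[4,8) x cols[0,4) = 4x4
Op 5 cut(3, 0): punch at orig (7,0); cuts so far [(5, 3), (7, 0)]; region rows[4,8) x cols[0,4) = 4x4
Op 6 cut(1, 2): punch at orig (5,2); cuts so far [(5, 2), (5, 3), (7, 0)]; region rows[4,8) x cols[0,4) = 4x4
Op 7 cut(0, 1): punch at orig (4,1); cuts so far [(4, 1), (5, 2), (5, 3), (7, 0)]; region rows[4,8) x cols[0,4) = 4x4
Unfold 1 (reflect across v@4): 8 holes -> [(4, 1), (4, 6), (5, 2), (5, 3), (5, 4), (5, 5), (7, 0), (7, 7)]
Unfold 2 (reflect across v@8): 16 holes -> [(4, 1), (4, 6), (4, 9), (4, 14), (5, 2), (5, 3), (5, 4), (5, 5), (5, 10), (5, 11), (5, 12), (5, 13), (7, 0), (7, 7), (7, 8), (7, 15)]
Unfold 3 (reflect across h@4): 32 holes -> [(0, 0), (0, 7), (0, 8), (0, 15), (2, 2), (2, 3), (2, 4), (2, 5), (2, 10), (2, 11), (2, 12), (2, 13), (3, 1), (3, 6), (3, 9), (3, 14), (4, 1), (4, 6), (4, 9), (4, 14), (5, 2), (5, 3), (5, 4), (5, 5), (5, 10), (5, 11), (5, 12), (5, 13), (7, 0), (7, 7), (7, 8), (7, 15)]
Holes: [(0, 0), (0, 7), (0, 8), (0, 15), (2, 2), (2, 3), (2, 4), (2, 5), (2, 10), (2, 11), (2, 12), (2, 13), (3, 1), (3, 6), (3, 9), (3, 14), (4, 1), (4, 6), (4, 9), (4, 14), (5, 2), (5, 3), (5, 4), (5, 5), (5, 10), (5, 11), (5, 12), (5, 13), (7, 0), (7, 7), (7, 8), (7, 15)]

Answer: no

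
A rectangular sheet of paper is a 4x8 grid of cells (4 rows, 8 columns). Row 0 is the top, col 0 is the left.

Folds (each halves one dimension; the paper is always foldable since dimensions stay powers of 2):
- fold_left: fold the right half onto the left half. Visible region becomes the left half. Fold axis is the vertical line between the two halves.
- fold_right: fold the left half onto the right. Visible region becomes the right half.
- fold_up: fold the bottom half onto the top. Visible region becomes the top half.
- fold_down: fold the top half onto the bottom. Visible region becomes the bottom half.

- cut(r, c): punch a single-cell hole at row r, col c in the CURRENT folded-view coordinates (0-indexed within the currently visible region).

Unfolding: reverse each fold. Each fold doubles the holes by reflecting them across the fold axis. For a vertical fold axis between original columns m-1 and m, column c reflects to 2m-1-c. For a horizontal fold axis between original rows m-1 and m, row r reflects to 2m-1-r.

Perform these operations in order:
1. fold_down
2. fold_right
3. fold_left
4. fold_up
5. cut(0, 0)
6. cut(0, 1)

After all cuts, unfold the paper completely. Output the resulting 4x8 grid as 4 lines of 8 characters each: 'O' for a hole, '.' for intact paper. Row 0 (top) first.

Op 1 fold_down: fold axis h@2; visible region now rows[2,4) x cols[0,8) = 2x8
Op 2 fold_right: fold axis v@4; visible region now rows[2,4) x cols[4,8) = 2x4
Op 3 fold_left: fold axis v@6; visible region now rows[2,4) x cols[4,6) = 2x2
Op 4 fold_up: fold axis h@3; visible region now rows[2,3) x cols[4,6) = 1x2
Op 5 cut(0, 0): punch at orig (2,4); cuts so far [(2, 4)]; region rows[2,3) x cols[4,6) = 1x2
Op 6 cut(0, 1): punch at orig (2,5); cuts so far [(2, 4), (2, 5)]; region rows[2,3) x cols[4,6) = 1x2
Unfold 1 (reflect across h@3): 4 holes -> [(2, 4), (2, 5), (3, 4), (3, 5)]
Unfold 2 (reflect across v@6): 8 holes -> [(2, 4), (2, 5), (2, 6), (2, 7), (3, 4), (3, 5), (3, 6), (3, 7)]
Unfold 3 (reflect across v@4): 16 holes -> [(2, 0), (2, 1), (2, 2), (2, 3), (2, 4), (2, 5), (2, 6), (2, 7), (3, 0), (3, 1), (3, 2), (3, 3), (3, 4), (3, 5), (3, 6), (3, 7)]
Unfold 4 (reflect across h@2): 32 holes -> [(0, 0), (0, 1), (0, 2), (0, 3), (0, 4), (0, 5), (0, 6), (0, 7), (1, 0), (1, 1), (1, 2), (1, 3), (1, 4), (1, 5), (1, 6), (1, 7), (2, 0), (2, 1), (2, 2), (2, 3), (2, 4), (2, 5), (2, 6), (2, 7), (3, 0), (3, 1), (3, 2), (3, 3), (3, 4), (3, 5), (3, 6), (3, 7)]

Answer: OOOOOOOO
OOOOOOOO
OOOOOOOO
OOOOOOOO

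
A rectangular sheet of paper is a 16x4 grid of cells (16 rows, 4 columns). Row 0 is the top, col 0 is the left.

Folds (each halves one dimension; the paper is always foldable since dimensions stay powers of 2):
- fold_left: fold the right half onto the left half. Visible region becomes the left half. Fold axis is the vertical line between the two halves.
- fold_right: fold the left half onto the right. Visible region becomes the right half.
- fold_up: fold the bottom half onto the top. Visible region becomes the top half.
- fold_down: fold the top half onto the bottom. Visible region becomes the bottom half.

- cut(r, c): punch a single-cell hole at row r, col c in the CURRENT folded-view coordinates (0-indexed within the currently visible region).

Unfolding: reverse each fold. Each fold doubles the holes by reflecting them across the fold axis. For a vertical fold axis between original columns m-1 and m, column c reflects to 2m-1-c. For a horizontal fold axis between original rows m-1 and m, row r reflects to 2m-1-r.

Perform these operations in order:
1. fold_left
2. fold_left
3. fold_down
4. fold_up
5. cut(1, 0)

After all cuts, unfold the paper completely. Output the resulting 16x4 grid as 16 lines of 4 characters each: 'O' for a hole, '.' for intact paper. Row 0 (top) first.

Op 1 fold_left: fold axis v@2; visible region now rows[0,16) x cols[0,2) = 16x2
Op 2 fold_left: fold axis v@1; visible region now rows[0,16) x cols[0,1) = 16x1
Op 3 fold_down: fold axis h@8; visible region now rows[8,16) x cols[0,1) = 8x1
Op 4 fold_up: fold axis h@12; visible region now rows[8,12) x cols[0,1) = 4x1
Op 5 cut(1, 0): punch at orig (9,0); cuts so far [(9, 0)]; region rows[8,12) x cols[0,1) = 4x1
Unfold 1 (reflect across h@12): 2 holes -> [(9, 0), (14, 0)]
Unfold 2 (reflect across h@8): 4 holes -> [(1, 0), (6, 0), (9, 0), (14, 0)]
Unfold 3 (reflect across v@1): 8 holes -> [(1, 0), (1, 1), (6, 0), (6, 1), (9, 0), (9, 1), (14, 0), (14, 1)]
Unfold 4 (reflect across v@2): 16 holes -> [(1, 0), (1, 1), (1, 2), (1, 3), (6, 0), (6, 1), (6, 2), (6, 3), (9, 0), (9, 1), (9, 2), (9, 3), (14, 0), (14, 1), (14, 2), (14, 3)]

Answer: ....
OOOO
....
....
....
....
OOOO
....
....
OOOO
....
....
....
....
OOOO
....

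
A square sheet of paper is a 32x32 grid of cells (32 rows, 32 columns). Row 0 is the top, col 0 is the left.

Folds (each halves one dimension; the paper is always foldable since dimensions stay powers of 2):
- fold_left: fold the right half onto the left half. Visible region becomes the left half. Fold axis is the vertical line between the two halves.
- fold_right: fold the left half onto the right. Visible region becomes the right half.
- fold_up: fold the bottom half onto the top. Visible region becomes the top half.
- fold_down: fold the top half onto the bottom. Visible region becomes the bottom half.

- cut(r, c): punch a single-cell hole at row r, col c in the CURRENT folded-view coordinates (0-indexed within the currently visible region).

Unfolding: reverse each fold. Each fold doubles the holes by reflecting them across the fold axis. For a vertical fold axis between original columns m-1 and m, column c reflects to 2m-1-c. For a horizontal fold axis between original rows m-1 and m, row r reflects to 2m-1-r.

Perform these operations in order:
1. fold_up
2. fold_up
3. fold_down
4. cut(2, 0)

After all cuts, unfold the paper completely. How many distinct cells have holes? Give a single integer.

Op 1 fold_up: fold axis h@16; visible region now rows[0,16) x cols[0,32) = 16x32
Op 2 fold_up: fold axis h@8; visible region now rows[0,8) x cols[0,32) = 8x32
Op 3 fold_down: fold axis h@4; visible region now rows[4,8) x cols[0,32) = 4x32
Op 4 cut(2, 0): punch at orig (6,0); cuts so far [(6, 0)]; region rows[4,8) x cols[0,32) = 4x32
Unfold 1 (reflect across h@4): 2 holes -> [(1, 0), (6, 0)]
Unfold 2 (reflect across h@8): 4 holes -> [(1, 0), (6, 0), (9, 0), (14, 0)]
Unfold 3 (reflect across h@16): 8 holes -> [(1, 0), (6, 0), (9, 0), (14, 0), (17, 0), (22, 0), (25, 0), (30, 0)]

Answer: 8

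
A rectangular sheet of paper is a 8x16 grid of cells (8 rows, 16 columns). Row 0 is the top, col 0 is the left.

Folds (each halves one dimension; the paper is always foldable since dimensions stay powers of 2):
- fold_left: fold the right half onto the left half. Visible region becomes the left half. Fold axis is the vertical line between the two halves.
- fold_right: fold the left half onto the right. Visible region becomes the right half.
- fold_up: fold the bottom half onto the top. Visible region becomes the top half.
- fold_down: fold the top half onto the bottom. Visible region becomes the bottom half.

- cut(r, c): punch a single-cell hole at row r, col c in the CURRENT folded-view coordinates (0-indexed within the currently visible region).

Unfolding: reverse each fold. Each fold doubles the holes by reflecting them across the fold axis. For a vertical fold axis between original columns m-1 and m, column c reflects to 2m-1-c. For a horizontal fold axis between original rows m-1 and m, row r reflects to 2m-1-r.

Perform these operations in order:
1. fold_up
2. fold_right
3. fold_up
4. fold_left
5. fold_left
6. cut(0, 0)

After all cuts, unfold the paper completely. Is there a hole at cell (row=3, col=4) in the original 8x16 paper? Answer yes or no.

Op 1 fold_up: fold axis h@4; visible region now rows[0,4) x cols[0,16) = 4x16
Op 2 fold_right: fold axis v@8; visible region now rows[0,4) x cols[8,16) = 4x8
Op 3 fold_up: fold axis h@2; visible region now rows[0,2) x cols[8,16) = 2x8
Op 4 fold_left: fold axis v@12; visible region now rows[0,2) x cols[8,12) = 2x4
Op 5 fold_left: fold axis v@10; visible region now rows[0,2) x cols[8,10) = 2x2
Op 6 cut(0, 0): punch at orig (0,8); cuts so far [(0, 8)]; region rows[0,2) x cols[8,10) = 2x2
Unfold 1 (reflect across v@10): 2 holes -> [(0, 8), (0, 11)]
Unfold 2 (reflect across v@12): 4 holes -> [(0, 8), (0, 11), (0, 12), (0, 15)]
Unfold 3 (reflect across h@2): 8 holes -> [(0, 8), (0, 11), (0, 12), (0, 15), (3, 8), (3, 11), (3, 12), (3, 15)]
Unfold 4 (reflect across v@8): 16 holes -> [(0, 0), (0, 3), (0, 4), (0, 7), (0, 8), (0, 11), (0, 12), (0, 15), (3, 0), (3, 3), (3, 4), (3, 7), (3, 8), (3, 11), (3, 12), (3, 15)]
Unfold 5 (reflect across h@4): 32 holes -> [(0, 0), (0, 3), (0, 4), (0, 7), (0, 8), (0, 11), (0, 12), (0, 15), (3, 0), (3, 3), (3, 4), (3, 7), (3, 8), (3, 11), (3, 12), (3, 15), (4, 0), (4, 3), (4, 4), (4, 7), (4, 8), (4, 11), (4, 12), (4, 15), (7, 0), (7, 3), (7, 4), (7, 7), (7, 8), (7, 11), (7, 12), (7, 15)]
Holes: [(0, 0), (0, 3), (0, 4), (0, 7), (0, 8), (0, 11), (0, 12), (0, 15), (3, 0), (3, 3), (3, 4), (3, 7), (3, 8), (3, 11), (3, 12), (3, 15), (4, 0), (4, 3), (4, 4), (4, 7), (4, 8), (4, 11), (4, 12), (4, 15), (7, 0), (7, 3), (7, 4), (7, 7), (7, 8), (7, 11), (7, 12), (7, 15)]

Answer: yes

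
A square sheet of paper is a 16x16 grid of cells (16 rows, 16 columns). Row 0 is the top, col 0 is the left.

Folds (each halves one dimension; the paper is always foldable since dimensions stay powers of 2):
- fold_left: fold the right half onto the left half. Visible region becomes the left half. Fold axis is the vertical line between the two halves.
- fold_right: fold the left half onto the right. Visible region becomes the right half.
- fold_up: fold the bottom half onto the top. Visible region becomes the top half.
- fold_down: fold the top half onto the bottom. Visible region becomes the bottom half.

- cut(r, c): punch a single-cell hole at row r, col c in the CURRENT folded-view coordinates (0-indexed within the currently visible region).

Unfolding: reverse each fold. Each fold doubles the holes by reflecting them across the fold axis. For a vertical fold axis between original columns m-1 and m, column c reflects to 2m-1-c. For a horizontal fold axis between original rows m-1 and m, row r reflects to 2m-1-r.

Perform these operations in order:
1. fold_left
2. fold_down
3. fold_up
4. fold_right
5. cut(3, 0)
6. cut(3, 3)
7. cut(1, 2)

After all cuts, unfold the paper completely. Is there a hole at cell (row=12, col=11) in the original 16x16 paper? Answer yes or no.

Op 1 fold_left: fold axis v@8; visible region now rows[0,16) x cols[0,8) = 16x8
Op 2 fold_down: fold axis h@8; visible region now rows[8,16) x cols[0,8) = 8x8
Op 3 fold_up: fold axis h@12; visible region now rows[8,12) x cols[0,8) = 4x8
Op 4 fold_right: fold axis v@4; visible region now rows[8,12) x cols[4,8) = 4x4
Op 5 cut(3, 0): punch at orig (11,4); cuts so far [(11, 4)]; region rows[8,12) x cols[4,8) = 4x4
Op 6 cut(3, 3): punch at orig (11,7); cuts so far [(11, 4), (11, 7)]; region rows[8,12) x cols[4,8) = 4x4
Op 7 cut(1, 2): punch at orig (9,6); cuts so far [(9, 6), (11, 4), (11, 7)]; region rows[8,12) x cols[4,8) = 4x4
Unfold 1 (reflect across v@4): 6 holes -> [(9, 1), (9, 6), (11, 0), (11, 3), (11, 4), (11, 7)]
Unfold 2 (reflect across h@12): 12 holes -> [(9, 1), (9, 6), (11, 0), (11, 3), (11, 4), (11, 7), (12, 0), (12, 3), (12, 4), (12, 7), (14, 1), (14, 6)]
Unfold 3 (reflect across h@8): 24 holes -> [(1, 1), (1, 6), (3, 0), (3, 3), (3, 4), (3, 7), (4, 0), (4, 3), (4, 4), (4, 7), (6, 1), (6, 6), (9, 1), (9, 6), (11, 0), (11, 3), (11, 4), (11, 7), (12, 0), (12, 3), (12, 4), (12, 7), (14, 1), (14, 6)]
Unfold 4 (reflect across v@8): 48 holes -> [(1, 1), (1, 6), (1, 9), (1, 14), (3, 0), (3, 3), (3, 4), (3, 7), (3, 8), (3, 11), (3, 12), (3, 15), (4, 0), (4, 3), (4, 4), (4, 7), (4, 8), (4, 11), (4, 12), (4, 15), (6, 1), (6, 6), (6, 9), (6, 14), (9, 1), (9, 6), (9, 9), (9, 14), (11, 0), (11, 3), (11, 4), (11, 7), (11, 8), (11, 11), (11, 12), (11, 15), (12, 0), (12, 3), (12, 4), (12, 7), (12, 8), (12, 11), (12, 12), (12, 15), (14, 1), (14, 6), (14, 9), (14, 14)]
Holes: [(1, 1), (1, 6), (1, 9), (1, 14), (3, 0), (3, 3), (3, 4), (3, 7), (3, 8), (3, 11), (3, 12), (3, 15), (4, 0), (4, 3), (4, 4), (4, 7), (4, 8), (4, 11), (4, 12), (4, 15), (6, 1), (6, 6), (6, 9), (6, 14), (9, 1), (9, 6), (9, 9), (9, 14), (11, 0), (11, 3), (11, 4), (11, 7), (11, 8), (11, 11), (11, 12), (11, 15), (12, 0), (12, 3), (12, 4), (12, 7), (12, 8), (12, 11), (12, 12), (12, 15), (14, 1), (14, 6), (14, 9), (14, 14)]

Answer: yes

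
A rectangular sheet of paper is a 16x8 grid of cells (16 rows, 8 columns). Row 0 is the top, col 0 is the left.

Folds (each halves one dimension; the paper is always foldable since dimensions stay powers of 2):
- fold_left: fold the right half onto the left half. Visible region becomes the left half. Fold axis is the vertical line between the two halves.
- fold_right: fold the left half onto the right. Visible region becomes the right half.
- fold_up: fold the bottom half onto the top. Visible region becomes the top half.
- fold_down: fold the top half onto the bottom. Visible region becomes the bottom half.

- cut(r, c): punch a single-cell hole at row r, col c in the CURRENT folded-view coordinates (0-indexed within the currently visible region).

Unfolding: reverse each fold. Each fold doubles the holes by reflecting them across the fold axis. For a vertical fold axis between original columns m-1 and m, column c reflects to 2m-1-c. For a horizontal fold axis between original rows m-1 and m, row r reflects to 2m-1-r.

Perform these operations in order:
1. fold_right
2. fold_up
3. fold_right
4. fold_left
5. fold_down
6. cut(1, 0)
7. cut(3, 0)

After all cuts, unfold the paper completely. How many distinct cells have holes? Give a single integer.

Op 1 fold_right: fold axis v@4; visible region now rows[0,16) x cols[4,8) = 16x4
Op 2 fold_up: fold axis h@8; visible region now rows[0,8) x cols[4,8) = 8x4
Op 3 fold_right: fold axis v@6; visible region now rows[0,8) x cols[6,8) = 8x2
Op 4 fold_left: fold axis v@7; visible region now rows[0,8) x cols[6,7) = 8x1
Op 5 fold_down: fold axis h@4; visible region now rows[4,8) x cols[6,7) = 4x1
Op 6 cut(1, 0): punch at orig (5,6); cuts so far [(5, 6)]; region rows[4,8) x cols[6,7) = 4x1
Op 7 cut(3, 0): punch at orig (7,6); cuts so far [(5, 6), (7, 6)]; region rows[4,8) x cols[6,7) = 4x1
Unfold 1 (reflect across h@4): 4 holes -> [(0, 6), (2, 6), (5, 6), (7, 6)]
Unfold 2 (reflect across v@7): 8 holes -> [(0, 6), (0, 7), (2, 6), (2, 7), (5, 6), (5, 7), (7, 6), (7, 7)]
Unfold 3 (reflect across v@6): 16 holes -> [(0, 4), (0, 5), (0, 6), (0, 7), (2, 4), (2, 5), (2, 6), (2, 7), (5, 4), (5, 5), (5, 6), (5, 7), (7, 4), (7, 5), (7, 6), (7, 7)]
Unfold 4 (reflect across h@8): 32 holes -> [(0, 4), (0, 5), (0, 6), (0, 7), (2, 4), (2, 5), (2, 6), (2, 7), (5, 4), (5, 5), (5, 6), (5, 7), (7, 4), (7, 5), (7, 6), (7, 7), (8, 4), (8, 5), (8, 6), (8, 7), (10, 4), (10, 5), (10, 6), (10, 7), (13, 4), (13, 5), (13, 6), (13, 7), (15, 4), (15, 5), (15, 6), (15, 7)]
Unfold 5 (reflect across v@4): 64 holes -> [(0, 0), (0, 1), (0, 2), (0, 3), (0, 4), (0, 5), (0, 6), (0, 7), (2, 0), (2, 1), (2, 2), (2, 3), (2, 4), (2, 5), (2, 6), (2, 7), (5, 0), (5, 1), (5, 2), (5, 3), (5, 4), (5, 5), (5, 6), (5, 7), (7, 0), (7, 1), (7, 2), (7, 3), (7, 4), (7, 5), (7, 6), (7, 7), (8, 0), (8, 1), (8, 2), (8, 3), (8, 4), (8, 5), (8, 6), (8, 7), (10, 0), (10, 1), (10, 2), (10, 3), (10, 4), (10, 5), (10, 6), (10, 7), (13, 0), (13, 1), (13, 2), (13, 3), (13, 4), (13, 5), (13, 6), (13, 7), (15, 0), (15, 1), (15, 2), (15, 3), (15, 4), (15, 5), (15, 6), (15, 7)]

Answer: 64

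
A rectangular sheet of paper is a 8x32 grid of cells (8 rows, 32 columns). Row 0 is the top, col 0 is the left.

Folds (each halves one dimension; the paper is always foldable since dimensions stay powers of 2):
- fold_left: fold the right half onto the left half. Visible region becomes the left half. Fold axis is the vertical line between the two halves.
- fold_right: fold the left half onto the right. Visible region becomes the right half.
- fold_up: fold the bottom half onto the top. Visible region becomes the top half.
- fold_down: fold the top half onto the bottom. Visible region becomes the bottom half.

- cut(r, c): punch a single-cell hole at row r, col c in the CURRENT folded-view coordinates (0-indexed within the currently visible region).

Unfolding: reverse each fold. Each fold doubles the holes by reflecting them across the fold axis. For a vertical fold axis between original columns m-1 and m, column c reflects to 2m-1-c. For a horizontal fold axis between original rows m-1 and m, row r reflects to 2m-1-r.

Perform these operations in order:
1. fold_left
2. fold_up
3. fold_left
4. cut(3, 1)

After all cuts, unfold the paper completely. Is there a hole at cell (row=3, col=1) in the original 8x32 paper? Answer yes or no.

Op 1 fold_left: fold axis v@16; visible region now rows[0,8) x cols[0,16) = 8x16
Op 2 fold_up: fold axis h@4; visible region now rows[0,4) x cols[0,16) = 4x16
Op 3 fold_left: fold axis v@8; visible region now rows[0,4) x cols[0,8) = 4x8
Op 4 cut(3, 1): punch at orig (3,1); cuts so far [(3, 1)]; region rows[0,4) x cols[0,8) = 4x8
Unfold 1 (reflect across v@8): 2 holes -> [(3, 1), (3, 14)]
Unfold 2 (reflect across h@4): 4 holes -> [(3, 1), (3, 14), (4, 1), (4, 14)]
Unfold 3 (reflect across v@16): 8 holes -> [(3, 1), (3, 14), (3, 17), (3, 30), (4, 1), (4, 14), (4, 17), (4, 30)]
Holes: [(3, 1), (3, 14), (3, 17), (3, 30), (4, 1), (4, 14), (4, 17), (4, 30)]

Answer: yes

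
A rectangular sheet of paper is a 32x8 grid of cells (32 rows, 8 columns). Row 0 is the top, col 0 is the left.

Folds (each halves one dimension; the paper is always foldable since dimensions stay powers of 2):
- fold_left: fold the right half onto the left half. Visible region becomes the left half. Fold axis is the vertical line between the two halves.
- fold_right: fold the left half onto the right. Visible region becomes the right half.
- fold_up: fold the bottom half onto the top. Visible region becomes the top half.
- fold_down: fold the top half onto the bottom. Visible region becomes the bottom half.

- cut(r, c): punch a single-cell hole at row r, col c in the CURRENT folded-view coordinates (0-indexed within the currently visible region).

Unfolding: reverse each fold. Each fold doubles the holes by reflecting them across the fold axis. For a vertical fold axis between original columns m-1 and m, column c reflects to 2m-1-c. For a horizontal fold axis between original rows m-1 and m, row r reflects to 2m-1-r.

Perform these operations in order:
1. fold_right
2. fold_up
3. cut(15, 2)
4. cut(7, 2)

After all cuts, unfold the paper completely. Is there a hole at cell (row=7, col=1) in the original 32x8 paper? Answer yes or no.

Answer: yes

Derivation:
Op 1 fold_right: fold axis v@4; visible region now rows[0,32) x cols[4,8) = 32x4
Op 2 fold_up: fold axis h@16; visible region now rows[0,16) x cols[4,8) = 16x4
Op 3 cut(15, 2): punch at orig (15,6); cuts so far [(15, 6)]; region rows[0,16) x cols[4,8) = 16x4
Op 4 cut(7, 2): punch at orig (7,6); cuts so far [(7, 6), (15, 6)]; region rows[0,16) x cols[4,8) = 16x4
Unfold 1 (reflect across h@16): 4 holes -> [(7, 6), (15, 6), (16, 6), (24, 6)]
Unfold 2 (reflect across v@4): 8 holes -> [(7, 1), (7, 6), (15, 1), (15, 6), (16, 1), (16, 6), (24, 1), (24, 6)]
Holes: [(7, 1), (7, 6), (15, 1), (15, 6), (16, 1), (16, 6), (24, 1), (24, 6)]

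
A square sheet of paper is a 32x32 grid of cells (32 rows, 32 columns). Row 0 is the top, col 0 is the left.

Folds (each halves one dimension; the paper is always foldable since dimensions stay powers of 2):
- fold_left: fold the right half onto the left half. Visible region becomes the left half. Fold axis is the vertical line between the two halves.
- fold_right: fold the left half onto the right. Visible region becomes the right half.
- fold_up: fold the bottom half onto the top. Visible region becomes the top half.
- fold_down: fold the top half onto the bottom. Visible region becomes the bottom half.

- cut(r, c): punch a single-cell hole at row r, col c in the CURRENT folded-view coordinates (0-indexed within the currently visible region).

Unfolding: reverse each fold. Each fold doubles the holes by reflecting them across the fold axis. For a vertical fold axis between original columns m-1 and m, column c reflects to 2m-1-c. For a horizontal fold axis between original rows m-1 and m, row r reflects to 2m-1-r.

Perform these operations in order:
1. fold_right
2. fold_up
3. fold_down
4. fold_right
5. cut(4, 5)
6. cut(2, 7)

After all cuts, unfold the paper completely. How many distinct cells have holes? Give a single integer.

Op 1 fold_right: fold axis v@16; visible region now rows[0,32) x cols[16,32) = 32x16
Op 2 fold_up: fold axis h@16; visible region now rows[0,16) x cols[16,32) = 16x16
Op 3 fold_down: fold axis h@8; visible region now rows[8,16) x cols[16,32) = 8x16
Op 4 fold_right: fold axis v@24; visible region now rows[8,16) x cols[24,32) = 8x8
Op 5 cut(4, 5): punch at orig (12,29); cuts so far [(12, 29)]; region rows[8,16) x cols[24,32) = 8x8
Op 6 cut(2, 7): punch at orig (10,31); cuts so far [(10, 31), (12, 29)]; region rows[8,16) x cols[24,32) = 8x8
Unfold 1 (reflect across v@24): 4 holes -> [(10, 16), (10, 31), (12, 18), (12, 29)]
Unfold 2 (reflect across h@8): 8 holes -> [(3, 18), (3, 29), (5, 16), (5, 31), (10, 16), (10, 31), (12, 18), (12, 29)]
Unfold 3 (reflect across h@16): 16 holes -> [(3, 18), (3, 29), (5, 16), (5, 31), (10, 16), (10, 31), (12, 18), (12, 29), (19, 18), (19, 29), (21, 16), (21, 31), (26, 16), (26, 31), (28, 18), (28, 29)]
Unfold 4 (reflect across v@16): 32 holes -> [(3, 2), (3, 13), (3, 18), (3, 29), (5, 0), (5, 15), (5, 16), (5, 31), (10, 0), (10, 15), (10, 16), (10, 31), (12, 2), (12, 13), (12, 18), (12, 29), (19, 2), (19, 13), (19, 18), (19, 29), (21, 0), (21, 15), (21, 16), (21, 31), (26, 0), (26, 15), (26, 16), (26, 31), (28, 2), (28, 13), (28, 18), (28, 29)]

Answer: 32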